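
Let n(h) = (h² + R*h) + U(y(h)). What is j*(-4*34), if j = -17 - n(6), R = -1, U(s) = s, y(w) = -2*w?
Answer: 4760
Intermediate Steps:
n(h) = h² - 3*h (n(h) = (h² - h) - 2*h = h² - 3*h)
j = -35 (j = -17 - 6*(-3 + 6) = -17 - 6*3 = -17 - 1*18 = -17 - 18 = -35)
j*(-4*34) = -(-140)*34 = -35*(-136) = 4760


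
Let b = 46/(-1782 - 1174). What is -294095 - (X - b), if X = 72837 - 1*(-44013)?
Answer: -607376733/1478 ≈ -4.1095e+5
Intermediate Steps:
X = 116850 (X = 72837 + 44013 = 116850)
b = -23/1478 (b = 46/(-2956) = -1/2956*46 = -23/1478 ≈ -0.015562)
-294095 - (X - b) = -294095 - (116850 - 1*(-23/1478)) = -294095 - (116850 + 23/1478) = -294095 - 1*172704323/1478 = -294095 - 172704323/1478 = -607376733/1478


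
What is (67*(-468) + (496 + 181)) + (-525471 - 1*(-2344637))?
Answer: 1788487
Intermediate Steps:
(67*(-468) + (496 + 181)) + (-525471 - 1*(-2344637)) = (-31356 + 677) + (-525471 + 2344637) = -30679 + 1819166 = 1788487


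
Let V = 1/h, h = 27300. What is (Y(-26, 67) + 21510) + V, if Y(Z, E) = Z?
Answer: 586513201/27300 ≈ 21484.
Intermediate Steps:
V = 1/27300 ≈ 3.6630e-5
(Y(-26, 67) + 21510) + V = (-26 + 21510) + 1/27300 = 21484 + 1/27300 = 586513201/27300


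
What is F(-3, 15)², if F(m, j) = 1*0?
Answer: 0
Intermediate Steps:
F(m, j) = 0
F(-3, 15)² = 0² = 0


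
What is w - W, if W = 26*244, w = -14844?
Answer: -21188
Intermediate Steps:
W = 6344
w - W = -14844 - 1*6344 = -14844 - 6344 = -21188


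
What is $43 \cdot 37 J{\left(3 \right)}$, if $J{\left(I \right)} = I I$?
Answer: $14319$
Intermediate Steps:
$J{\left(I \right)} = I^{2}$
$43 \cdot 37 J{\left(3 \right)} = 43 \cdot 37 \cdot 3^{2} = 1591 \cdot 9 = 14319$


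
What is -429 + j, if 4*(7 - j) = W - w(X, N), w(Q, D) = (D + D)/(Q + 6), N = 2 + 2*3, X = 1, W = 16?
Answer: -2978/7 ≈ -425.43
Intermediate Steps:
N = 8 (N = 2 + 6 = 8)
w(Q, D) = 2*D/(6 + Q) (w(Q, D) = (2*D)/(6 + Q) = 2*D/(6 + Q))
j = 25/7 (j = 7 - (16 - 2*8/(6 + 1))/4 = 7 - (16 - 2*8/7)/4 = 7 - (16 - 1*16/7)/4 = 7 - (16 - 16/7)/4 = 7 - ¼*96/7 = 7 - 24/7 = 25/7 ≈ 3.5714)
-429 + j = -429 + 25/7 = -2978/7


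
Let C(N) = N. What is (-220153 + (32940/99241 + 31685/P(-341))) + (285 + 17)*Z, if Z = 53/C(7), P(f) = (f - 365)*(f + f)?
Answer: -72873187957309225/334486233004 ≈ -2.1787e+5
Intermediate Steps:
P(f) = 2*f*(-365 + f) (P(f) = (-365 + f)*(2*f) = 2*f*(-365 + f))
Z = 53/7 ≈ 7.5714
(-220153 + (32940/99241 + 31685/P(-341))) + (285 + 17)*Z = (-220153 + (32940/99241 + 31685/((2*(-341)*(-365 - 341))))) + (285 + 17)*(53/7) = (-220153 + (32940*(1/99241) + 31685/((2*(-341)*(-706))))) + 302*(53/7) = (-220153 + (32940/99241 + 31685/481492)) + 16006/7 = (-220153 + 19004797565/47783747572) + 16006/7 = -10519716374420951/47783747572 + 16006/7 = -72873187957309225/334486233004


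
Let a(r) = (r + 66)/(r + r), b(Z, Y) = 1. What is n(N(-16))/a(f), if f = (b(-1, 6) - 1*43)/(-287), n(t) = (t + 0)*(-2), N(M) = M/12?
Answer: 4/339 ≈ 0.011799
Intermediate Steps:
N(M) = M/12 (N(M) = M*(1/12) = M/12)
n(t) = -2*t (n(t) = t*(-2) = -2*t)
f = 6/41 (f = (1 - 1*43)/(-287) = (1 - 43)*(-1/287) = -42*(-1/287) = 6/41 ≈ 0.14634)
a(r) = (66 + r)/(2*r) (a(r) = (66 + r)/((2*r)) = (66 + r)*(1/(2*r)) = (66 + r)/(2*r))
n(N(-16))/a(f) = (-(-16)/6)/(((66 + 6/41)/(2*(6/41)))) = (-2*(-4/3))/(((1/2)*(41/6)*(2712/41))) = (8/3)/226 = (8/3)*(1/226) = 4/339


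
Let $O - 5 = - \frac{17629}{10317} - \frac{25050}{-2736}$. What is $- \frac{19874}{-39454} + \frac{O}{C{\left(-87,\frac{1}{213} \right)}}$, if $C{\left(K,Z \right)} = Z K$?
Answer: $- \frac{471700470521}{15739147496} \approx -29.97$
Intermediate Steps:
$O = \frac{342441}{27512}$ ($O = 5 - \left(- \frac{4175}{456} + \frac{17629}{10317}\right) = 5 - - \frac{204881}{27512} = 5 + \left(- \frac{17629}{10317} + \frac{4175}{456}\right) = 5 + \frac{204881}{27512} = \frac{342441}{27512} \approx 12.447$)
$C{\left(K,Z \right)} = K Z$
$- \frac{19874}{-39454} + \frac{O}{C{\left(-87,\frac{1}{213} \right)}} = - \frac{19874}{-39454} + \frac{342441}{27512 \left(- \frac{87}{213}\right)} = \left(-19874\right) \left(- \frac{1}{39454}\right) + \frac{342441}{27512 \left(\left(-87\right) \frac{1}{213}\right)} = \frac{9937}{19727} + \frac{342441}{27512 \left(- \frac{29}{71}\right)} = \frac{9937}{19727} + \frac{342441}{27512} \left(- \frac{71}{29}\right) = \frac{9937}{19727} - \frac{24313311}{797848} = - \frac{471700470521}{15739147496}$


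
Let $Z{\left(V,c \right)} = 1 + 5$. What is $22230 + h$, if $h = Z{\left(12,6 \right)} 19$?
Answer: $22344$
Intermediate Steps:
$Z{\left(V,c \right)} = 6$
$h = 114$ ($h = 6 \cdot 19 = 114$)
$22230 + h = 22230 + 114 = 22344$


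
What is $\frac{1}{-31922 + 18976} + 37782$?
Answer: $\frac{489125771}{12946} \approx 37782.0$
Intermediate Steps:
$\frac{1}{-31922 + 18976} + 37782 = \frac{1}{-12946} + 37782 = - \frac{1}{12946} + 37782 = \frac{489125771}{12946}$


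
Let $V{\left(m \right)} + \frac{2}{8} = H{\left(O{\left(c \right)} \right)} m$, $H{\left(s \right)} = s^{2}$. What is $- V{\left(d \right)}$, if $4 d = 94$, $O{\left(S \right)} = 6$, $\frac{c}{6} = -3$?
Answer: $- \frac{3383}{4} \approx -845.75$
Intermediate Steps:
$c = -18$ ($c = 6 \left(-3\right) = -18$)
$d = \frac{47}{2}$ ($d = \frac{1}{4} \cdot 94 = \frac{47}{2} \approx 23.5$)
$V{\left(m \right)} = - \frac{1}{4} + 36 m$ ($V{\left(m \right)} = - \frac{1}{4} + 6^{2} m = - \frac{1}{4} + 36 m$)
$- V{\left(d \right)} = - (- \frac{1}{4} + 36 \cdot \frac{47}{2}) = - (- \frac{1}{4} + 846) = \left(-1\right) \frac{3383}{4} = - \frac{3383}{4}$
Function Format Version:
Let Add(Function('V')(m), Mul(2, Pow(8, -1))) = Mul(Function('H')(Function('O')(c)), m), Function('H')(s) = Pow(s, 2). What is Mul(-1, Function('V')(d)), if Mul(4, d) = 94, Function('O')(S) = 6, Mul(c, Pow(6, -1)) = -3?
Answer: Rational(-3383, 4) ≈ -845.75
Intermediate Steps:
c = -18 (c = Mul(6, -3) = -18)
d = Rational(47, 2) (d = Mul(Rational(1, 4), 94) = Rational(47, 2) ≈ 23.500)
Function('V')(m) = Add(Rational(-1, 4), Mul(36, m)) (Function('V')(m) = Add(Rational(-1, 4), Mul(Pow(6, 2), m)) = Add(Rational(-1, 4), Mul(36, m)))
Mul(-1, Function('V')(d)) = Mul(-1, Add(Rational(-1, 4), Mul(36, Rational(47, 2)))) = Mul(-1, Add(Rational(-1, 4), 846)) = Mul(-1, Rational(3383, 4)) = Rational(-3383, 4)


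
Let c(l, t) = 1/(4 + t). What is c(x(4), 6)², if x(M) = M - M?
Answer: 1/100 ≈ 0.010000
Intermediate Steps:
x(M) = 0
c(x(4), 6)² = (1/(4 + 6))² = (1/10)² = (⅒)² = 1/100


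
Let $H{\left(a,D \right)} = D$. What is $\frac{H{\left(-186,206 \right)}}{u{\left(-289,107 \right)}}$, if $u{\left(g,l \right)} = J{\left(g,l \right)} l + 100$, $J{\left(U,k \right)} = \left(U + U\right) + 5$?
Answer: $- \frac{206}{61211} \approx -0.0033654$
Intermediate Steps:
$J{\left(U,k \right)} = 5 + 2 U$ ($J{\left(U,k \right)} = 2 U + 5 = 5 + 2 U$)
$u{\left(g,l \right)} = 100 + l \left(5 + 2 g\right)$ ($u{\left(g,l \right)} = \left(5 + 2 g\right) l + 100 = l \left(5 + 2 g\right) + 100 = 100 + l \left(5 + 2 g\right)$)
$\frac{H{\left(-186,206 \right)}}{u{\left(-289,107 \right)}} = \frac{206}{100 + 107 \left(5 + 2 \left(-289\right)\right)} = \frac{206}{100 + 107 \left(5 - 578\right)} = \frac{206}{100 + 107 \left(-573\right)} = \frac{206}{100 - 61311} = \frac{206}{-61211} = 206 \left(- \frac{1}{61211}\right) = - \frac{206}{61211}$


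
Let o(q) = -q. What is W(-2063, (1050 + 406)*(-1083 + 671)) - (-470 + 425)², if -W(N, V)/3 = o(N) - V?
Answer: -1807830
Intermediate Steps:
W(N, V) = 3*N + 3*V (W(N, V) = -3*(-N - V) = 3*N + 3*V)
W(-2063, (1050 + 406)*(-1083 + 671)) - (-470 + 425)² = (3*(-2063) + 3*((1050 + 406)*(-1083 + 671))) - (-470 + 425)² = (-6189 + 3*(1456*(-412))) - 1*(-45)² = (-6189 + 3*(-599872)) - 1*2025 = (-6189 - 1799616) - 2025 = -1805805 - 2025 = -1807830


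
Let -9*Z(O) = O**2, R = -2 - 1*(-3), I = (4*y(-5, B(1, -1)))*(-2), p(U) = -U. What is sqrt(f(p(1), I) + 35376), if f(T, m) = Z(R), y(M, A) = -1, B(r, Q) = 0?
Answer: sqrt(318383)/3 ≈ 188.08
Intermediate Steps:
I = 8 (I = (4*(-1))*(-2) = -4*(-2) = 8)
R = 1 (R = -2 + 3 = 1)
Z(O) = -O**2/9
f(T, m) = -1/9 (f(T, m) = -1/9*1**2 = -1/9*1 = -1/9)
sqrt(f(p(1), I) + 35376) = sqrt(-1/9 + 35376) = sqrt(318383/9) = sqrt(318383)/3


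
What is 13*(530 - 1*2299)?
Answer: -22997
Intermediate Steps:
13*(530 - 1*2299) = 13*(530 - 2299) = 13*(-1769) = -22997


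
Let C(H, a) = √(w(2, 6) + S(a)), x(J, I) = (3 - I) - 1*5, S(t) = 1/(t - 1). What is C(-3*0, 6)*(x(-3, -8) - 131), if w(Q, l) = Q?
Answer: -25*√55 ≈ -185.41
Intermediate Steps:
S(t) = 1/(-1 + t)
x(J, I) = -2 - I (x(J, I) = (3 - I) - 5 = -2 - I)
C(H, a) = √(2 + 1/(-1 + a))
C(-3*0, 6)*(x(-3, -8) - 131) = √((-1 + 2*6)/(-1 + 6))*((-2 - 1*(-8)) - 131) = √((-1 + 12)/5)*((-2 + 8) - 131) = √((⅕)*11)*(6 - 131) = √(11/5)*(-125) = (√55/5)*(-125) = -25*√55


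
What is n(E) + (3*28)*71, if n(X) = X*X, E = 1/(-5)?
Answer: 149101/25 ≈ 5964.0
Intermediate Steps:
E = -1/5 ≈ -0.20000
n(X) = X**2
n(E) + (3*28)*71 = (-1/5)**2 + (3*28)*71 = 1/25 + 84*71 = 1/25 + 5964 = 149101/25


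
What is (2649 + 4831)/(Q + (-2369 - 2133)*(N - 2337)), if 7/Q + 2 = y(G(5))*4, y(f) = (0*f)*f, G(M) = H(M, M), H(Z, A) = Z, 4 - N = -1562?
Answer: 14960/6942077 ≈ 0.0021550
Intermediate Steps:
N = 1566 (N = 4 - 1*(-1562) = 4 + 1562 = 1566)
G(M) = M
y(f) = 0 (y(f) = 0*f = 0)
Q = -7/2 (Q = 7/(-2 + 0*4) = 7/(-2 + 0) = 7/(-2) = 7*(-½) = -7/2 ≈ -3.5000)
(2649 + 4831)/(Q + (-2369 - 2133)*(N - 2337)) = (2649 + 4831)/(-7/2 + (-2369 - 2133)*(1566 - 2337)) = 7480/(-7/2 - 4502*(-771)) = 7480/(-7/2 + 3471042) = 7480/(6942077/2) = 7480*(2/6942077) = 14960/6942077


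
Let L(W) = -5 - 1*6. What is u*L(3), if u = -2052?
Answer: 22572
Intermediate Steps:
L(W) = -11 (L(W) = -5 - 6 = -11)
u*L(3) = -2052*(-11) = 22572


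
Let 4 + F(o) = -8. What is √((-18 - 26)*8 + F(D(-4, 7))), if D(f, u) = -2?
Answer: 2*I*√91 ≈ 19.079*I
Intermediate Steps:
F(o) = -12 (F(o) = -4 - 8 = -12)
√((-18 - 26)*8 + F(D(-4, 7))) = √((-18 - 26)*8 - 12) = √(-44*8 - 12) = √(-352 - 12) = √(-364) = 2*I*√91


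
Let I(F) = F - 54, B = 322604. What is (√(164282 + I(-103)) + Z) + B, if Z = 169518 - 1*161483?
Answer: 330639 + 5*√6565 ≈ 3.3104e+5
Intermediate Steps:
I(F) = -54 + F
Z = 8035 (Z = 169518 - 161483 = 8035)
(√(164282 + I(-103)) + Z) + B = (√(164282 + (-54 - 103)) + 8035) + 322604 = (√(164282 - 157) + 8035) + 322604 = (√164125 + 8035) + 322604 = (5*√6565 + 8035) + 322604 = (8035 + 5*√6565) + 322604 = 330639 + 5*√6565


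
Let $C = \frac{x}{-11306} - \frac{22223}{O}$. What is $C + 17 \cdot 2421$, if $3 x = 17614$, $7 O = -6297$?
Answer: $\frac{1465924201177}{35596941} \approx 41181.0$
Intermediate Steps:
$O = - \frac{6297}{7}$ ($O = \frac{1}{7} \left(-6297\right) = - \frac{6297}{7} \approx -899.57$)
$x = \frac{17614}{3}$ ($x = \frac{1}{3} \cdot 17614 = \frac{17614}{3} \approx 5871.3$)
$C = \frac{860900440}{35596941}$ ($C = \frac{17614}{3 \left(-11306\right)} - \frac{22223}{- \frac{6297}{7}} = \frac{17614}{3} \left(- \frac{1}{11306}\right) - - \frac{155561}{6297} = - \frac{8807}{16959} + \frac{155561}{6297} = \frac{860900440}{35596941} \approx 24.185$)
$C + 17 \cdot 2421 = \frac{860900440}{35596941} + 17 \cdot 2421 = \frac{860900440}{35596941} + 41157 = \frac{1465924201177}{35596941}$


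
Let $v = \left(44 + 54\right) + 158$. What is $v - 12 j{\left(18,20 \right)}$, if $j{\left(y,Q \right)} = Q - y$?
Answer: $232$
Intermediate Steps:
$v = 256$ ($v = 98 + 158 = 256$)
$v - 12 j{\left(18,20 \right)} = 256 - 12 \left(20 - 18\right) = 256 - 24 = 232$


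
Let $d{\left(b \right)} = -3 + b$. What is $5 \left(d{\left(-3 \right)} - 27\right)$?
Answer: $-165$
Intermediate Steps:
$5 \left(d{\left(-3 \right)} - 27\right) = 5 \left(\left(-3 - 3\right) - 27\right) = 5 \left(-6 - 27\right) = 5 \left(-33\right) = -165$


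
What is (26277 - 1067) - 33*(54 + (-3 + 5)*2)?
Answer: 23296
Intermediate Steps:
(26277 - 1067) - 33*(54 + (-3 + 5)*2) = 25210 - 33*(54 + 2*2) = 25210 - 33*(54 + 4) = 25210 - 33*58 = 25210 - 1914 = 23296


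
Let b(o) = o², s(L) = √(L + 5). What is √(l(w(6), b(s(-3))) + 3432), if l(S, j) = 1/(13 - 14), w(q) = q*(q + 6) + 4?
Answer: √3431 ≈ 58.575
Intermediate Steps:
w(q) = 4 + q*(6 + q) (w(q) = q*(6 + q) + 4 = 4 + q*(6 + q))
s(L) = √(5 + L)
l(S, j) = -1 (l(S, j) = 1/(-1) = -1)
√(l(w(6), b(s(-3))) + 3432) = √(-1 + 3432) = √3431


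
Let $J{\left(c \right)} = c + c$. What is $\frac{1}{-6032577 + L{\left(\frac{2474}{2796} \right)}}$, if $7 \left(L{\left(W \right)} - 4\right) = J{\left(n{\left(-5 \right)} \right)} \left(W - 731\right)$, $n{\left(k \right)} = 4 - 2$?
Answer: $- \frac{4893}{29519421091} \approx -1.6576 \cdot 10^{-7}$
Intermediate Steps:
$n{\left(k \right)} = 2$ ($n{\left(k \right)} = 4 - 2 = 2$)
$J{\left(c \right)} = 2 c$
$L{\left(W \right)} = - \frac{2896}{7} + \frac{4 W}{7}$ ($L{\left(W \right)} = 4 + \frac{2 \cdot 2 \left(W - 731\right)}{7} = 4 + \frac{4 \left(-731 + W\right)}{7} = 4 + \frac{-2924 + 4 W}{7} = 4 + \left(- \frac{2924}{7} + \frac{4 W}{7}\right) = - \frac{2896}{7} + \frac{4 W}{7}$)
$\frac{1}{-6032577 + L{\left(\frac{2474}{2796} \right)}} = \frac{1}{-6032577 - \left(\frac{2896}{7} - \frac{4 \cdot \frac{2474}{2796}}{7}\right)} = \frac{1}{-6032577 - \left(\frac{2896}{7} - \frac{4 \cdot 2474 \cdot \frac{1}{2796}}{7}\right)} = \frac{1}{-6032577 + \left(- \frac{2896}{7} + \frac{4}{7} \cdot \frac{1237}{1398}\right)} = \frac{1}{-6032577 + \left(- \frac{2896}{7} + \frac{2474}{4893}\right)} = \frac{1}{-6032577 - \frac{2021830}{4893}} = \frac{1}{- \frac{29519421091}{4893}} = - \frac{4893}{29519421091}$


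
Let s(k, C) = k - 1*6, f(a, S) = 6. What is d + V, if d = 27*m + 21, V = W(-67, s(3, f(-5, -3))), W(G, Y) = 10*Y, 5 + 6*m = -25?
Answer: -144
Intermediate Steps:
m = -5 (m = -5/6 + (1/6)*(-25) = -5/6 - 25/6 = -5)
s(k, C) = -6 + k (s(k, C) = k - 6 = -6 + k)
V = -30 (V = 10*(-6 + 3) = 10*(-3) = -30)
d = -114 (d = 27*(-5) + 21 = -135 + 21 = -114)
d + V = -114 - 30 = -144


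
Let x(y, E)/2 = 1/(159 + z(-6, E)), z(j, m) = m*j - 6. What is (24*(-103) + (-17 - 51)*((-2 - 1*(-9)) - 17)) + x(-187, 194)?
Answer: -1811714/1011 ≈ -1792.0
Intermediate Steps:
z(j, m) = -6 + j*m (z(j, m) = j*m - 6 = -6 + j*m)
x(y, E) = 2/(153 - 6*E) (x(y, E) = 2/(159 + (-6 - 6*E)) = 2/(153 - 6*E))
(24*(-103) + (-17 - 51)*((-2 - 1*(-9)) - 17)) + x(-187, 194) = (24*(-103) + (-17 - 51)*((-2 - 1*(-9)) - 17)) - 2/(-153 + 6*194) = (-2472 - 68*((-2 + 9) - 17)) - 2/(-153 + 1164) = (-2472 - 68*(7 - 17)) - 2/1011 = (-2472 - 68*(-10)) - 2*1/1011 = (-2472 + 680) - 2/1011 = -1792 - 2/1011 = -1811714/1011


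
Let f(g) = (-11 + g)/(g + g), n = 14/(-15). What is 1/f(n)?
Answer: 28/179 ≈ 0.15642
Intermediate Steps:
n = -14/15 (n = 14*(-1/15) = -14/15 ≈ -0.93333)
f(g) = (-11 + g)/(2*g) (f(g) = (-11 + g)/((2*g)) = (-11 + g)*(1/(2*g)) = (-11 + g)/(2*g))
1/f(n) = 1/((-11 - 14/15)/(2*(-14/15))) = 1/((½)*(-15/14)*(-179/15)) = 1/(179/28) = 28/179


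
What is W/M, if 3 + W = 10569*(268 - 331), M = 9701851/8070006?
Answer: -5373413495100/9701851 ≈ -5.5385e+5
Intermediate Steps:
M = 9701851/8070006 (M = 9701851*(1/8070006) = 9701851/8070006 ≈ 1.2022)
W = -665850 (W = -3 + 10569*(268 - 331) = -3 + 10569*(-63) = -3 - 665847 = -665850)
W/M = -665850/9701851/8070006 = -665850*8070006/9701851 = -5373413495100/9701851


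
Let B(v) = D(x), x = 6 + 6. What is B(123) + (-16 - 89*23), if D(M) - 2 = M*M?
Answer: -1917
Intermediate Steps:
x = 12
D(M) = 2 + M² (D(M) = 2 + M*M = 2 + M²)
B(v) = 146 (B(v) = 2 + 12² = 2 + 144 = 146)
B(123) + (-16 - 89*23) = 146 + (-16 - 89*23) = 146 + (-16 - 2047) = 146 - 2063 = -1917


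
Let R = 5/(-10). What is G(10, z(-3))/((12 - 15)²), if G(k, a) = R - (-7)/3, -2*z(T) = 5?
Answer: 11/54 ≈ 0.20370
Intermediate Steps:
R = -½ (R = 5*(-⅒) = -½ ≈ -0.50000)
z(T) = -5/2 (z(T) = -½*5 = -5/2)
G(k, a) = 11/6 (G(k, a) = -½ - (-7)/3 = -½ - 1*(-7/3) = -½ + 7/3 = 11/6)
G(10, z(-3))/((12 - 15)²) = 11/(6*((12 - 15)²)) = 11/(6*((-3)²)) = (11/6)/9 = (11/6)*(⅑) = 11/54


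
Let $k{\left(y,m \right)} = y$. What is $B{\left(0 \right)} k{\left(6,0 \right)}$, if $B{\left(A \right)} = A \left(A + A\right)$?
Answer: $0$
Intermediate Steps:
$B{\left(A \right)} = 2 A^{2}$ ($B{\left(A \right)} = A 2 A = 2 A^{2}$)
$B{\left(0 \right)} k{\left(6,0 \right)} = 2 \cdot 0^{2} \cdot 6 = 2 \cdot 0 \cdot 6 = 0 \cdot 6 = 0$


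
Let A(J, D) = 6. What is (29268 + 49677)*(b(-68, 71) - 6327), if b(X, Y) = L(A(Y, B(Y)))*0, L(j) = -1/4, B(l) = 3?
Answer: -499485015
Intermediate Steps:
L(j) = -1/4 (L(j) = -1*1/4 = -1/4)
b(X, Y) = 0 (b(X, Y) = -1/4*0 = 0)
(29268 + 49677)*(b(-68, 71) - 6327) = (29268 + 49677)*(0 - 6327) = 78945*(-6327) = -499485015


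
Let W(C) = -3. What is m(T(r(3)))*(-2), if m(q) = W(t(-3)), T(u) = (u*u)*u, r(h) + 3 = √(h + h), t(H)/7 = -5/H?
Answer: 6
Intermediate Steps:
t(H) = -35/H (t(H) = 7*(-5/H) = -35/H)
r(h) = -3 + √2*√h (r(h) = -3 + √(h + h) = -3 + √(2*h) = -3 + √2*√h)
T(u) = u³ (T(u) = u²*u = u³)
m(q) = -3
m(T(r(3)))*(-2) = -3*(-2) = 6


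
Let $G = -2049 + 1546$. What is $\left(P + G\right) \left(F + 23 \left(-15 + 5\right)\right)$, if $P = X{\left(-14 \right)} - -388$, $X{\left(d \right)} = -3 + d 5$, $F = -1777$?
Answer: $377316$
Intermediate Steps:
$G = -503$
$X{\left(d \right)} = -3 + 5 d$
$P = 315$ ($P = \left(-3 + 5 \left(-14\right)\right) - -388 = \left(-3 - 70\right) + 388 = -73 + 388 = 315$)
$\left(P + G\right) \left(F + 23 \left(-15 + 5\right)\right) = \left(315 - 503\right) \left(-1777 + 23 \left(-15 + 5\right)\right) = - 188 \left(-1777 + 23 \left(-10\right)\right) = - 188 \left(-1777 - 230\right) = \left(-188\right) \left(-2007\right) = 377316$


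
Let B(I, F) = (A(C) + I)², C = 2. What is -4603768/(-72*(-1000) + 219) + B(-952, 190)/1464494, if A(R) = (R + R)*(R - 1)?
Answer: -3338643554608/52882146093 ≈ -63.134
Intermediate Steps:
A(R) = 2*R*(-1 + R) (A(R) = (2*R)*(-1 + R) = 2*R*(-1 + R))
B(I, F) = (4 + I)² (B(I, F) = (2*2*(-1 + 2) + I)² = (2*2*1 + I)² = (4 + I)²)
-4603768/(-72*(-1000) + 219) + B(-952, 190)/1464494 = -4603768/(-72*(-1000) + 219) + (4 - 952)²/1464494 = -4603768/(72000 + 219) + (-948)²*(1/1464494) = -4603768/72219 + 898704*(1/1464494) = -4603768*1/72219 + 449352/732247 = -4603768/72219 + 449352/732247 = -3338643554608/52882146093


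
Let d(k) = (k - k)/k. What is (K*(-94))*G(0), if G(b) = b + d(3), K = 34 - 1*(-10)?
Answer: 0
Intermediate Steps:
K = 44 (K = 34 + 10 = 44)
d(k) = 0 (d(k) = 0/k = 0)
G(b) = b (G(b) = b + 0 = b)
(K*(-94))*G(0) = (44*(-94))*0 = -4136*0 = 0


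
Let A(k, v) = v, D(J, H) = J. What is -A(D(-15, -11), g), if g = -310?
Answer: 310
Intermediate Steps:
-A(D(-15, -11), g) = -1*(-310) = 310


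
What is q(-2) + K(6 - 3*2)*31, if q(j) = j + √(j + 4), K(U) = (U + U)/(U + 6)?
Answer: -2 + √2 ≈ -0.58579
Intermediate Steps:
K(U) = 2*U/(6 + U) (K(U) = (2*U)/(6 + U) = 2*U/(6 + U))
q(j) = j + √(4 + j)
q(-2) + K(6 - 3*2)*31 = (-2 + √(4 - 2)) + (2*(6 - 3*2)/(6 + (6 - 3*2)))*31 = (-2 + √2) + (2*(6 - 6)/(6 + (6 - 6)))*31 = (-2 + √2) + (2*0/(6 + 0))*31 = (-2 + √2) + (2*0/6)*31 = (-2 + √2) + (2*0*(⅙))*31 = (-2 + √2) + 0*31 = (-2 + √2) + 0 = -2 + √2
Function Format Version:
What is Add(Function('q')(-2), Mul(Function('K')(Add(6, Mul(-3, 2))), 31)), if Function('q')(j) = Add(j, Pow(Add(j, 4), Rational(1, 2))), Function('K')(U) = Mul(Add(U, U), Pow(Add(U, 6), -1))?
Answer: Add(-2, Pow(2, Rational(1, 2))) ≈ -0.58579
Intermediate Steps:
Function('K')(U) = Mul(2, U, Pow(Add(6, U), -1)) (Function('K')(U) = Mul(Mul(2, U), Pow(Add(6, U), -1)) = Mul(2, U, Pow(Add(6, U), -1)))
Function('q')(j) = Add(j, Pow(Add(4, j), Rational(1, 2)))
Add(Function('q')(-2), Mul(Function('K')(Add(6, Mul(-3, 2))), 31)) = Add(Add(-2, Pow(Add(4, -2), Rational(1, 2))), Mul(Mul(2, Add(6, Mul(-3, 2)), Pow(Add(6, Add(6, Mul(-3, 2))), -1)), 31)) = Add(Add(-2, Pow(2, Rational(1, 2))), Mul(Mul(2, Add(6, -6), Pow(Add(6, Add(6, -6)), -1)), 31)) = Add(Add(-2, Pow(2, Rational(1, 2))), Mul(Mul(2, 0, Pow(Add(6, 0), -1)), 31)) = Add(Add(-2, Pow(2, Rational(1, 2))), Mul(Mul(2, 0, Pow(6, -1)), 31)) = Add(Add(-2, Pow(2, Rational(1, 2))), Mul(Mul(2, 0, Rational(1, 6)), 31)) = Add(Add(-2, Pow(2, Rational(1, 2))), Mul(0, 31)) = Add(Add(-2, Pow(2, Rational(1, 2))), 0) = Add(-2, Pow(2, Rational(1, 2)))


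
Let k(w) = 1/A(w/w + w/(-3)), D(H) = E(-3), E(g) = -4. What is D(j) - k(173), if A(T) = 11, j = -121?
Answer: -45/11 ≈ -4.0909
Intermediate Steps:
D(H) = -4
k(w) = 1/11
D(j) - k(173) = -4 - 1*1/11 = -4 - 1/11 = -45/11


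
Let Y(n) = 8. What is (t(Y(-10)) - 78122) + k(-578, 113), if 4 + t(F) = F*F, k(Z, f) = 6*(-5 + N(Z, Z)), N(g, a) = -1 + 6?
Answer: -78062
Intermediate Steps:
N(g, a) = 5
k(Z, f) = 0 (k(Z, f) = 6*(-5 + 5) = 6*0 = 0)
t(F) = -4 + F² (t(F) = -4 + F*F = -4 + F²)
(t(Y(-10)) - 78122) + k(-578, 113) = ((-4 + 8²) - 78122) + 0 = ((-4 + 64) - 78122) + 0 = (60 - 78122) + 0 = -78062 + 0 = -78062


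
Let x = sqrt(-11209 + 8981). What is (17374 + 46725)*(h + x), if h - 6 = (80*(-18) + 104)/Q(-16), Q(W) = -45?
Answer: 102942994/45 + 128198*I*sqrt(557) ≈ 2.2876e+6 + 3.0256e+6*I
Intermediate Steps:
x = 2*I*sqrt(557) (x = sqrt(-2228) = 2*I*sqrt(557) ≈ 47.202*I)
h = 1606/45 (h = 6 + (80*(-18) + 104)/(-45) = 6 + (-1440 + 104)*(-1/45) = 6 - 1336*(-1/45) = 6 + 1336/45 = 1606/45 ≈ 35.689)
(17374 + 46725)*(h + x) = (17374 + 46725)*(1606/45 + 2*I*sqrt(557)) = 64099*(1606/45 + 2*I*sqrt(557)) = 102942994/45 + 128198*I*sqrt(557)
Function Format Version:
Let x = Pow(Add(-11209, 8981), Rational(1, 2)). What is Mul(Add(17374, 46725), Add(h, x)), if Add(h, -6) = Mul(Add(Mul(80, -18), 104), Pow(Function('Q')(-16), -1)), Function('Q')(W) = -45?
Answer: Add(Rational(102942994, 45), Mul(128198, I, Pow(557, Rational(1, 2)))) ≈ Add(2.2876e+6, Mul(3.0256e+6, I))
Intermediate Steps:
x = Mul(2, I, Pow(557, Rational(1, 2))) (x = Pow(-2228, Rational(1, 2)) = Mul(2, I, Pow(557, Rational(1, 2))) ≈ Mul(47.202, I))
h = Rational(1606, 45) (h = Add(6, Mul(Add(Mul(80, -18), 104), Pow(-45, -1))) = Add(6, Mul(Add(-1440, 104), Rational(-1, 45))) = Add(6, Mul(-1336, Rational(-1, 45))) = Add(6, Rational(1336, 45)) = Rational(1606, 45) ≈ 35.689)
Mul(Add(17374, 46725), Add(h, x)) = Mul(Add(17374, 46725), Add(Rational(1606, 45), Mul(2, I, Pow(557, Rational(1, 2))))) = Mul(64099, Add(Rational(1606, 45), Mul(2, I, Pow(557, Rational(1, 2))))) = Add(Rational(102942994, 45), Mul(128198, I, Pow(557, Rational(1, 2))))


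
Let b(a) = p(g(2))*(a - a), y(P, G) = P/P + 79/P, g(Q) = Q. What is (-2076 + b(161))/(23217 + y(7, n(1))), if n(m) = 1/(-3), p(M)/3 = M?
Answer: -14532/162605 ≈ -0.089370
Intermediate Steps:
p(M) = 3*M
n(m) = -1/3
y(P, G) = 1 + 79/P
b(a) = 0 (b(a) = (3*2)*(a - a) = 6*0 = 0)
(-2076 + b(161))/(23217 + y(7, n(1))) = (-2076 + 0)/(23217 + (79 + 7)/7) = -2076/(23217 + (1/7)*86) = -2076/(23217 + 86/7) = -2076/162605/7 = -2076*7/162605 = -14532/162605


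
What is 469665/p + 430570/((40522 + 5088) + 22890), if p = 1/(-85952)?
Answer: -276525225604943/6850 ≈ -4.0369e+10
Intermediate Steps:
p = -1/85952 ≈ -1.1634e-5
469665/p + 430570/((40522 + 5088) + 22890) = 469665/(-1/85952) + 430570/((40522 + 5088) + 22890) = 469665*(-85952) + 430570/(45610 + 22890) = -40368646080 + 430570/68500 = -40368646080 + 430570*(1/68500) = -40368646080 + 43057/6850 = -276525225604943/6850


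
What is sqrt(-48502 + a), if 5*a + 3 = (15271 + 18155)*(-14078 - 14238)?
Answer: I*sqrt(4733665645)/5 ≈ 13760.0*I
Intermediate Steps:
a = -946490619/5 (a = -3/5 + ((15271 + 18155)*(-14078 - 14238))/5 = -3/5 + (33426*(-28316))/5 = -3/5 + (1/5)*(-946490616) = -3/5 - 946490616/5 = -946490619/5 ≈ -1.8930e+8)
sqrt(-48502 + a) = sqrt(-48502 - 946490619/5) = sqrt(-946733129/5) = I*sqrt(4733665645)/5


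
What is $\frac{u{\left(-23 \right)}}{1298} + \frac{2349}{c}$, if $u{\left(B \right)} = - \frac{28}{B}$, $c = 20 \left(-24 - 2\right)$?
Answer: $- \frac{35056243}{7762040} \approx -4.5164$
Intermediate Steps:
$c = -520$ ($c = 20 \left(-26\right) = -520$)
$\frac{u{\left(-23 \right)}}{1298} + \frac{2349}{c} = \frac{\left(-28\right) \frac{1}{-23}}{1298} + \frac{2349}{-520} = \left(-28\right) \left(- \frac{1}{23}\right) \frac{1}{1298} + 2349 \left(- \frac{1}{520}\right) = \frac{28}{23} \cdot \frac{1}{1298} - \frac{2349}{520} = \frac{14}{14927} - \frac{2349}{520} = - \frac{35056243}{7762040}$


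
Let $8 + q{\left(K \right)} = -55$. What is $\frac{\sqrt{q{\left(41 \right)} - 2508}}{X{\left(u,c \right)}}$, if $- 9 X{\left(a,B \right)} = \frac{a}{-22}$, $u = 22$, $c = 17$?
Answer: $9 i \sqrt{2571} \approx 456.35 i$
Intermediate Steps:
$q{\left(K \right)} = -63$ ($q{\left(K \right)} = -8 - 55 = -63$)
$X{\left(a,B \right)} = \frac{a}{198}$ ($X{\left(a,B \right)} = - \frac{a \frac{1}{-22}}{9} = - \frac{a \left(- \frac{1}{22}\right)}{9} = - \frac{\left(- \frac{1}{22}\right) a}{9} = \frac{a}{198}$)
$\frac{\sqrt{q{\left(41 \right)} - 2508}}{X{\left(u,c \right)}} = \frac{\sqrt{-63 - 2508}}{\frac{1}{198} \cdot 22} = \sqrt{-2571} \frac{1}{\frac{1}{9}} = i \sqrt{2571} \cdot 9 = 9 i \sqrt{2571}$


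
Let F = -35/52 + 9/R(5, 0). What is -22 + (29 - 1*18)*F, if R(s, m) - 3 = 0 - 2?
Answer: 3619/52 ≈ 69.596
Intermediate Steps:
R(s, m) = 1 (R(s, m) = 3 + (0 - 2) = 3 - 2 = 1)
F = 433/52 (F = -35/52 + 9/1 = -35*1/52 + 9*1 = -35/52 + 9 = 433/52 ≈ 8.3269)
-22 + (29 - 1*18)*F = -22 + (29 - 1*18)*(433/52) = -22 + (29 - 18)*(433/52) = -22 + 11*(433/52) = -22 + 4763/52 = 3619/52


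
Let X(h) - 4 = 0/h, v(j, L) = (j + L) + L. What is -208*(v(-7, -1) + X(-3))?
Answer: 1040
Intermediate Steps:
v(j, L) = j + 2*L (v(j, L) = (L + j) + L = j + 2*L)
X(h) = 4 (X(h) = 4 + 0/h = 4 + 0 = 4)
-208*(v(-7, -1) + X(-3)) = -208*((-7 + 2*(-1)) + 4) = -208*((-7 - 2) + 4) = -208*(-9 + 4) = -208*(-5) = 1040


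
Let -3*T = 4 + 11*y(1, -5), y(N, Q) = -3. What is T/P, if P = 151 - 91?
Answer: 29/180 ≈ 0.16111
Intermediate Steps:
P = 60
T = 29/3 (T = -(4 + 11*(-3))/3 = -(4 - 33)/3 = -1/3*(-29) = 29/3 ≈ 9.6667)
T/P = (29/3)/60 = (29/3)*(1/60) = 29/180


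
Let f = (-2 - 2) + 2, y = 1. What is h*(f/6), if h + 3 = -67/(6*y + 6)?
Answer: 103/36 ≈ 2.8611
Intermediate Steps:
f = -2 (f = -4 + 2 = -2)
h = -103/12 (h = -3 - 67/(6*1 + 6) = -3 - 67/(6 + 6) = -3 - 67/12 = -103/12 ≈ -8.5833)
h*(f/6) = -103*(-2)/(12*6) = -103*(-2)/72 = -103/12*(-⅓) = 103/36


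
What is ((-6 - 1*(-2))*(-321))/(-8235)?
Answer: -428/2745 ≈ -0.15592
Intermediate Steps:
((-6 - 1*(-2))*(-321))/(-8235) = ((-6 + 2)*(-321))*(-1/8235) = -4*(-321)*(-1/8235) = 1284*(-1/8235) = -428/2745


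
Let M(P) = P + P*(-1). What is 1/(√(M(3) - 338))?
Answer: -I*√2/26 ≈ -0.054393*I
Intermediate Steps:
M(P) = 0 (M(P) = P - P = 0)
1/(√(M(3) - 338)) = 1/(√(0 - 338)) = 1/(√(-338)) = 1/(13*I*√2) = -I*√2/26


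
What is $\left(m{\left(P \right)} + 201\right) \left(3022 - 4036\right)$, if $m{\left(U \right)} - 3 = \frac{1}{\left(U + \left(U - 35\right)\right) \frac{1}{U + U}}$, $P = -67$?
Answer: $-207660$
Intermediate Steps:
$m{\left(U \right)} = 3 + \frac{2 U}{-35 + 2 U}$ ($m{\left(U \right)} = 3 + \frac{1}{\left(U + \left(U - 35\right)\right) \frac{1}{U + U}} = 3 + \frac{1}{\left(U + \left(-35 + U\right)\right) \frac{1}{2 U}} = 3 + \frac{1}{\left(-35 + 2 U\right) \frac{1}{2 U}} = 3 + \frac{1}{\frac{1}{2} \frac{1}{U} \left(-35 + 2 U\right)} = 3 + \frac{2 U}{-35 + 2 U}$)
$\left(m{\left(P \right)} + 201\right) \left(3022 - 4036\right) = \left(\frac{-105 + 8 \left(-67\right)}{-35 + 2 \left(-67\right)} + 201\right) \left(3022 - 4036\right) = \left(\frac{-105 - 536}{-35 - 134} + 201\right) \left(-1014\right) = \left(\frac{1}{-169} \left(-641\right) + 201\right) \left(-1014\right) = \left(\left(- \frac{1}{169}\right) \left(-641\right) + 201\right) \left(-1014\right) = \left(\frac{641}{169} + 201\right) \left(-1014\right) = \frac{34610}{169} \left(-1014\right) = -207660$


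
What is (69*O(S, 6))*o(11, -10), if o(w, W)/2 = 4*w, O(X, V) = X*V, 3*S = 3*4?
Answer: 145728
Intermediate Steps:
S = 4 (S = (3*4)/3 = (1/3)*12 = 4)
O(X, V) = V*X
o(w, W) = 8*w (o(w, W) = 2*(4*w) = 8*w)
(69*O(S, 6))*o(11, -10) = (69*(6*4))*(8*11) = (69*24)*88 = 1656*88 = 145728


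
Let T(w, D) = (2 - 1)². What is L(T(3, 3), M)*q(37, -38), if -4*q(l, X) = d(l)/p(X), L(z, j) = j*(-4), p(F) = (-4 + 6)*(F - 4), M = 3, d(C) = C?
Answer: -37/28 ≈ -1.3214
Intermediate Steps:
T(w, D) = 1 (T(w, D) = 1² = 1)
p(F) = -8 + 2*F (p(F) = 2*(-4 + F) = -8 + 2*F)
L(z, j) = -4*j
q(l, X) = -l/(4*(-8 + 2*X))
L(T(3, 3), M)*q(37, -38) = (-4*3)*(-1*37/(-32 + 8*(-38))) = -(-12)*37/(-32 - 304) = -(-12)*37/(-336) = -(-12)*37*(-1)/336 = -12*37/336 = -37/28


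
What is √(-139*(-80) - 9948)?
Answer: 2*√293 ≈ 34.234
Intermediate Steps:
√(-139*(-80) - 9948) = √(11120 - 9948) = √1172 = 2*√293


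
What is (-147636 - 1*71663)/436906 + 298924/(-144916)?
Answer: -40595405757/15828667474 ≈ -2.5647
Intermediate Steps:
(-147636 - 1*71663)/436906 + 298924/(-144916) = (-147636 - 71663)*(1/436906) + 298924*(-1/144916) = -219299*1/436906 - 74731/36229 = -219299/436906 - 74731/36229 = -40595405757/15828667474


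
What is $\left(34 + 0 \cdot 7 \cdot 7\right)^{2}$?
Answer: $1156$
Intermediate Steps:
$\left(34 + 0 \cdot 7 \cdot 7\right)^{2} = \left(34 + 0 \cdot 7\right)^{2} = \left(34 + 0\right)^{2} = 34^{2} = 1156$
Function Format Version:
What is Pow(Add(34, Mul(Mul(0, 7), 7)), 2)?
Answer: 1156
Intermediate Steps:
Pow(Add(34, Mul(Mul(0, 7), 7)), 2) = Pow(Add(34, Mul(0, 7)), 2) = Pow(Add(34, 0), 2) = Pow(34, 2) = 1156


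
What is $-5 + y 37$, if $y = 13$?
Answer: $476$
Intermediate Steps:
$-5 + y 37 = -5 + 13 \cdot 37 = -5 + 481 = 476$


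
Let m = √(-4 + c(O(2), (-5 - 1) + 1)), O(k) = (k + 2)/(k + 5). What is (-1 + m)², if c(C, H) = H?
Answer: (1 - 3*I)² ≈ -8.0 - 6.0*I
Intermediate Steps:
O(k) = (2 + k)/(5 + k)
m = 3*I (m = √(-4 + ((-5 - 1) + 1)) = √(-4 + (-6 + 1)) = √(-4 - 5) = √(-9) = 3*I ≈ 3.0*I)
(-1 + m)² = (-1 + 3*I)²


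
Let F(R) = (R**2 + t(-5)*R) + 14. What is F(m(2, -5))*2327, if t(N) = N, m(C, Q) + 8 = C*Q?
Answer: 995956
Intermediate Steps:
m(C, Q) = -8 + C*Q
F(R) = 14 + R**2 - 5*R (F(R) = (R**2 - 5*R) + 14 = 14 + R**2 - 5*R)
F(m(2, -5))*2327 = (14 + (-8 + 2*(-5))**2 - 5*(-8 + 2*(-5)))*2327 = (14 + (-8 - 10)**2 - 5*(-8 - 10))*2327 = (14 + (-18)**2 - 5*(-18))*2327 = (14 + 324 + 90)*2327 = 428*2327 = 995956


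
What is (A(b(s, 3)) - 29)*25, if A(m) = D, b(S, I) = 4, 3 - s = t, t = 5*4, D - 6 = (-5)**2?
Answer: 50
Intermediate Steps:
D = 31 (D = 6 + (-5)**2 = 6 + 25 = 31)
t = 20
s = -17 (s = 3 - 1*20 = 3 - 20 = -17)
A(m) = 31
(A(b(s, 3)) - 29)*25 = (31 - 29)*25 = 2*25 = 50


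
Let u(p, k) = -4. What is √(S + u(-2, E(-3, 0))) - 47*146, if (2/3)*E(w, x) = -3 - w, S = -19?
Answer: -6862 + I*√23 ≈ -6862.0 + 4.7958*I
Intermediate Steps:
E(w, x) = -9/2 - 3*w/2 (E(w, x) = 3*(-3 - w)/2 = -9/2 - 3*w/2)
√(S + u(-2, E(-3, 0))) - 47*146 = √(-19 - 4) - 47*146 = √(-23) - 6862 = I*√23 - 6862 = -6862 + I*√23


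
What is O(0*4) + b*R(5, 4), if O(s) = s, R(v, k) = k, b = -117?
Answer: -468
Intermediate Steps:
O(0*4) + b*R(5, 4) = 0*4 - 117*4 = 0 - 468 = -468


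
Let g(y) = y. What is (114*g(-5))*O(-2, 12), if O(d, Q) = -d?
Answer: -1140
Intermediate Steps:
(114*g(-5))*O(-2, 12) = (114*(-5))*(-1*(-2)) = -570*2 = -1140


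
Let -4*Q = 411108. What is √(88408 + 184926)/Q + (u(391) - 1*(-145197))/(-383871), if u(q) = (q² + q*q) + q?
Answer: -150450/127957 - √273334/102777 ≈ -1.1809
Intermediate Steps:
u(q) = q + 2*q² (u(q) = (q² + q²) + q = 2*q² + q = q + 2*q²)
Q = -102777 (Q = -¼*411108 = -102777)
√(88408 + 184926)/Q + (u(391) - 1*(-145197))/(-383871) = √(88408 + 184926)/(-102777) + (391*(1 + 2*391) - 1*(-145197))/(-383871) = √273334*(-1/102777) + (391*(1 + 782) + 145197)*(-1/383871) = -√273334/102777 + (391*783 + 145197)*(-1/383871) = -√273334/102777 + (306153 + 145197)*(-1/383871) = -√273334/102777 + 451350*(-1/383871) = -√273334/102777 - 150450/127957 = -150450/127957 - √273334/102777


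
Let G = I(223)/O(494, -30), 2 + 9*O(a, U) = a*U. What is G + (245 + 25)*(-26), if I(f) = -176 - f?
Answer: -104046849/14822 ≈ -7019.8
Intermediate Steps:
O(a, U) = -2/9 + U*a/9 (O(a, U) = -2/9 + (a*U)/9 = -2/9 + (U*a)/9 = -2/9 + U*a/9)
G = 3591/14822 (G = (-176 - 1*223)/(-2/9 + (⅑)*(-30)*494) = (-176 - 223)/(-2/9 - 4940/3) = -399/(-14822/9) = -399*(-9/14822) = 3591/14822 ≈ 0.24227)
G + (245 + 25)*(-26) = 3591/14822 + (245 + 25)*(-26) = 3591/14822 + 270*(-26) = 3591/14822 - 7020 = -104046849/14822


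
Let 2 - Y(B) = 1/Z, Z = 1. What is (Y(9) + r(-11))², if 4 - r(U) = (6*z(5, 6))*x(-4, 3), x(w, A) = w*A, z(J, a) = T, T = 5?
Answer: 133225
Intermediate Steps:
Y(B) = 1 (Y(B) = 2 - 1/1 = 2 - 1*1 = 2 - 1 = 1)
z(J, a) = 5
x(w, A) = A*w
r(U) = 364 (r(U) = 4 - 6*5*3*(-4) = 4 - 30*(-12) = 4 - 1*(-360) = 4 + 360 = 364)
(Y(9) + r(-11))² = (1 + 364)² = 365² = 133225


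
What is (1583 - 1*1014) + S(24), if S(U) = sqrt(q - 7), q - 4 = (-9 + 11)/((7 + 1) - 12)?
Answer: 569 + I*sqrt(14)/2 ≈ 569.0 + 1.8708*I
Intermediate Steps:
q = 7/2 (q = 4 + (-9 + 11)/((7 + 1) - 12) = 4 + 2/(8 - 12) = 4 + 2/(-4) = 4 + 2*(-1/4) = 4 - 1/2 = 7/2 ≈ 3.5000)
S(U) = I*sqrt(14)/2 (S(U) = sqrt(7/2 - 7) = sqrt(-7/2) = I*sqrt(14)/2)
(1583 - 1*1014) + S(24) = (1583 - 1*1014) + I*sqrt(14)/2 = (1583 - 1014) + I*sqrt(14)/2 = 569 + I*sqrt(14)/2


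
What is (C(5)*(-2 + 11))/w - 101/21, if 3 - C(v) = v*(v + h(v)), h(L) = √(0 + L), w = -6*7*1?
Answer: -2/21 + 15*√5/14 ≈ 2.3005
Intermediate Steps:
w = -42 (w = -42*1 = -42)
h(L) = √L
C(v) = 3 - v*(v + √v)
(C(5)*(-2 + 11))/w - 101/21 = ((3 - 1*5² - 5^(3/2))*(-2 + 11))/(-42) - 101/21 = ((3 - 1*25 - 5*√5)*9)*(-1/42) - 101*1/21 = ((3 - 25 - 5*√5)*9)*(-1/42) - 101/21 = ((-22 - 5*√5)*9)*(-1/42) - 101/21 = (-198 - 45*√5)*(-1/42) - 101/21 = (33/7 + 15*√5/14) - 101/21 = -2/21 + 15*√5/14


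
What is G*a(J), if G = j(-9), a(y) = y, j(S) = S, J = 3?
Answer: -27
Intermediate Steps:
G = -9
G*a(J) = -9*3 = -27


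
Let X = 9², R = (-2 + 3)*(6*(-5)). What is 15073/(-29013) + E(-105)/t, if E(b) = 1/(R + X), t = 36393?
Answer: -9325369042/17949791853 ≈ -0.51953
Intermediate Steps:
R = -30 (R = 1*(-30) = -30)
X = 81
E(b) = 1/51 (E(b) = 1/(-30 + 81) = 1/51)
15073/(-29013) + E(-105)/t = 15073/(-29013) + (1/51)/36393 = 15073*(-1/29013) + (1/51)*(1/36393) = -15073/29013 + 1/1856043 = -9325369042/17949791853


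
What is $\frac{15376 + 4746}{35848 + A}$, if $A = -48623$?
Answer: $- \frac{20122}{12775} \approx -1.5751$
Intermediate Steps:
$\frac{15376 + 4746}{35848 + A} = \frac{15376 + 4746}{35848 - 48623} = \frac{20122}{-12775} = 20122 \left(- \frac{1}{12775}\right) = - \frac{20122}{12775}$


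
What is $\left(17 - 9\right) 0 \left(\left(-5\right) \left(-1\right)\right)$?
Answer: $0$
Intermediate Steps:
$\left(17 - 9\right) 0 \left(\left(-5\right) \left(-1\right)\right) = 8 \cdot 0 \cdot 5 = 0 \cdot 5 = 0$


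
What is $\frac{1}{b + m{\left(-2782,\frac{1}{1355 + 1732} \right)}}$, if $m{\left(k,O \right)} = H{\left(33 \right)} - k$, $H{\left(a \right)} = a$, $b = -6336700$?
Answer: $- \frac{1}{6333885} \approx -1.5788 \cdot 10^{-7}$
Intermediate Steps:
$m{\left(k,O \right)} = 33 - k$
$\frac{1}{b + m{\left(-2782,\frac{1}{1355 + 1732} \right)}} = \frac{1}{-6336700 + \left(33 - -2782\right)} = \frac{1}{-6336700 + \left(33 + 2782\right)} = \frac{1}{-6336700 + 2815} = \frac{1}{-6333885} = - \frac{1}{6333885}$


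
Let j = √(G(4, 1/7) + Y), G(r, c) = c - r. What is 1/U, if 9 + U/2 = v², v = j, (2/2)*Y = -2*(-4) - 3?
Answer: -7/110 ≈ -0.063636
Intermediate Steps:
Y = 5 (Y = -2*(-4) - 3 = 8 - 3 = 5)
j = 2*√14/7 (j = √((1/7 - 1*4) + 5) = √((⅐ - 4) + 5) = √(-27/7 + 5) = √(8/7) = 2*√14/7 ≈ 1.0690)
v = 2*√14/7 ≈ 1.0690
U = -110/7 (U = -18 + 2*(2*√14/7)² = -18 + 2*(8/7) = -18 + 16/7 = -110/7 ≈ -15.714)
1/U = 1/(-110/7) = -7/110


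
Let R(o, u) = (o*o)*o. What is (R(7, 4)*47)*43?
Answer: 693203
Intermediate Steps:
R(o, u) = o³ (R(o, u) = o²*o = o³)
(R(7, 4)*47)*43 = (7³*47)*43 = (343*47)*43 = 16121*43 = 693203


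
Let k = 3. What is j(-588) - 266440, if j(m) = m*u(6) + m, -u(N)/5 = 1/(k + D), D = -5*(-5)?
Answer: -266923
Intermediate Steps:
D = 25
u(N) = -5/28 (u(N) = -5/(3 + 25) = -5/28)
j(m) = 23*m/28 (j(m) = m*(-5/28) + m = -5*m/28 + m = 23*m/28)
j(-588) - 266440 = (23/28)*(-588) - 266440 = -483 - 266440 = -266923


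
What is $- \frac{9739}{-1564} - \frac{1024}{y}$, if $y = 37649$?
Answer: $\frac{365062075}{58883036} \approx 6.1998$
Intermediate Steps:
$- \frac{9739}{-1564} - \frac{1024}{y} = - \frac{9739}{-1564} - \frac{1024}{37649} = \left(-9739\right) \left(- \frac{1}{1564}\right) - \frac{1024}{37649} = \frac{9739}{1564} - \frac{1024}{37649} = \frac{365062075}{58883036}$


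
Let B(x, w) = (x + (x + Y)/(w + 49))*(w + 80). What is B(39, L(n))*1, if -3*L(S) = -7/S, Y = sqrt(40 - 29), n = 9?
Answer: 38228047/11970 + 2167*sqrt(11)/1330 ≈ 3199.1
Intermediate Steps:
Y = sqrt(11) ≈ 3.3166
L(S) = 7/(3*S) (L(S) = -(-7)/(3*S) = 7/(3*S))
B(x, w) = (80 + w)*(x + (x + sqrt(11))/(49 + w)) (B(x, w) = (x + (x + sqrt(11))/(w + 49))*(w + 80) = (x + (x + sqrt(11))/(49 + w))*(80 + w) = (80 + w)*(x + (x + sqrt(11))/(49 + w)))
B(39, L(n))*1 = ((80*sqrt(11) + 4000*39 + ((7/3)/9)*sqrt(11) + 39*((7/3)/9)**2 + 130*((7/3)/9)*39)/(49 + (7/3)/9))*1 = ((80*sqrt(11) + 156000 + ((7/3)*(1/9))*sqrt(11) + 39*((7/3)*(1/9))**2 + 130*((7/3)*(1/9))*39)/(49 + (7/3)*(1/9)))*1 = ((80*sqrt(11) + 156000 + 7*sqrt(11)/27 + 39*(7/27)**2 + 130*(7/27)*39)/(49 + 7/27))*1 = ((80*sqrt(11) + 156000 + 7*sqrt(11)/27 + 39*(49/729) + 11830/9)/(1330/27))*1 = (27*(80*sqrt(11) + 156000 + 7*sqrt(11)/27 + 637/243 + 11830/9)/1330)*1 = (27*(38228047/243 + 2167*sqrt(11)/27)/1330)*1 = (38228047/11970 + 2167*sqrt(11)/1330)*1 = 38228047/11970 + 2167*sqrt(11)/1330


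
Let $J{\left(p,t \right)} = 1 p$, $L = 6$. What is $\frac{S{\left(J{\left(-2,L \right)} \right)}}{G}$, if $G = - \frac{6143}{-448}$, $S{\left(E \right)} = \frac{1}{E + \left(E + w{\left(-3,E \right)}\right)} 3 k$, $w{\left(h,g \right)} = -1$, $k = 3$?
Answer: $- \frac{4032}{30715} \approx -0.13127$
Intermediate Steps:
$J{\left(p,t \right)} = p$
$S{\left(E \right)} = \frac{9}{-1 + 2 E}$ ($S{\left(E \right)} = \frac{1}{E + \left(E - 1\right)} 3 \cdot 3 = \frac{1}{E + \left(-1 + E\right)} 3 \cdot 3 = \frac{1}{-1 + 2 E} 3 \cdot 3 = \frac{3}{-1 + 2 E} 3 = \frac{9}{-1 + 2 E}$)
$G = \frac{6143}{448}$ ($G = \left(-6143\right) \left(- \frac{1}{448}\right) = \frac{6143}{448} \approx 13.712$)
$\frac{S{\left(J{\left(-2,L \right)} \right)}}{G} = \frac{9 \frac{1}{-1 + 2 \left(-2\right)}}{\frac{6143}{448}} = \frac{9}{-1 - 4} \cdot \frac{448}{6143} = \frac{9}{-5} \cdot \frac{448}{6143} = 9 \left(- \frac{1}{5}\right) \frac{448}{6143} = \left(- \frac{9}{5}\right) \frac{448}{6143} = - \frac{4032}{30715}$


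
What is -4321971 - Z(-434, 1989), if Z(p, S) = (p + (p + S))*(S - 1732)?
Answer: -4610068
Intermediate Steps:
Z(p, S) = (-1732 + S)*(S + 2*p) (Z(p, S) = (p + (S + p))*(-1732 + S) = (S + 2*p)*(-1732 + S) = (-1732 + S)*(S + 2*p))
-4321971 - Z(-434, 1989) = -4321971 - (1989² - 3464*(-434) - 1732*1989 + 2*1989*(-434)) = -4321971 - (3956121 + 1503376 - 3444948 - 1726452) = -4321971 - 1*288097 = -4321971 - 288097 = -4610068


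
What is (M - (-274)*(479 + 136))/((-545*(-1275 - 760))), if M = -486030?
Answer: -63504/221815 ≈ -0.28629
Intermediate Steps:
(M - (-274)*(479 + 136))/((-545*(-1275 - 760))) = (-486030 - (-274)*(479 + 136))/((-545*(-1275 - 760))) = (-486030 - (-274)*615)/((-545*(-2035))) = (-486030 - 1*(-168510))/1109075 = (-486030 + 168510)*(1/1109075) = -317520*1/1109075 = -63504/221815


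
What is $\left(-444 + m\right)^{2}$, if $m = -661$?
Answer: $1221025$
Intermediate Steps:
$\left(-444 + m\right)^{2} = \left(-444 - 661\right)^{2} = \left(-1105\right)^{2} = 1221025$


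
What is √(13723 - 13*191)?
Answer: 2*√2810 ≈ 106.02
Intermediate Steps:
√(13723 - 13*191) = √(13723 - 2483) = √11240 = 2*√2810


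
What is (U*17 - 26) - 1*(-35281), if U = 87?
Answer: 36734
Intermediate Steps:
(U*17 - 26) - 1*(-35281) = (87*17 - 26) - 1*(-35281) = (1479 - 26) + 35281 = 1453 + 35281 = 36734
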